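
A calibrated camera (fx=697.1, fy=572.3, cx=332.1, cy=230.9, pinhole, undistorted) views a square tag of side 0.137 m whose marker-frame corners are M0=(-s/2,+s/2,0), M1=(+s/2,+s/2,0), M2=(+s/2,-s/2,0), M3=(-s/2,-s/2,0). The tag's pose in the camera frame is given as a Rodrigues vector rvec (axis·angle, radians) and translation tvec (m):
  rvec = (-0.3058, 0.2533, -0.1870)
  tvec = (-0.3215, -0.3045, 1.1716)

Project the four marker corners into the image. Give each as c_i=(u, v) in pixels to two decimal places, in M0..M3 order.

c0=(106.52, 120.18) c1=(180.65, 102.13) c2=(174.69, 44.59) c3=(103.39, 63.40)

Intrinsics K: fx=697.1, fy=572.3, cx=332.1, cy=230.9
Marker side s = 0.137 m; corners in marker frame (Z=0):
  M0 = (-0.0685, +0.0685, 0)
  M1 = (+0.0685, +0.0685, 0)
  M2 = (+0.0685, -0.0685, 0)
  M3 = (-0.0685, -0.0685, 0)
rvec = (-0.3058, 0.2533, -0.1870), |rvec| = θ = 0.43891 rad = 25.148°
Rodrigues: sinθ=0.42495, 1−cosθ=0.09479; R = I + sinθ·[k]× + (1−cosθ)·[k]×²:
    [+0.95123 +0.14294 +0.27338]
    [-0.21917 +0.93678 +0.27277]
    [-0.21711 -0.31938 +0.92242]
t = (-0.3215, -0.3045, 1.1716) m
M0: Pc = R·M0+t = (-0.37687, -0.22532, +1.16459); u = 697.1·(-0.37687)/1.16459 + 332.1 = 106.5156, v = 572.3·(-0.22532)/1.16459 + 230.9 = 120.1754
M1: Pc = R·M1+t = (-0.24655, -0.25534, +1.13485); u = 697.1·(-0.24655)/1.13485 + 332.1 = 180.6530, v = 572.3·(-0.25534)/1.13485 + 230.9 = 102.1316
M2: Pc = R·M2+t = (-0.26613, -0.38368, +1.17861); u = 697.1·(-0.26613)/1.17861 + 332.1 = 174.6928, v = 572.3·(-0.38368)/1.17861 + 230.9 = 44.5938
M3: Pc = R·M3+t = (-0.39645, -0.35366, +1.20835); u = 697.1·(-0.39645)/1.20835 + 332.1 = 103.3867, v = 572.3·(-0.35366)/1.20835 + 230.9 = 63.4006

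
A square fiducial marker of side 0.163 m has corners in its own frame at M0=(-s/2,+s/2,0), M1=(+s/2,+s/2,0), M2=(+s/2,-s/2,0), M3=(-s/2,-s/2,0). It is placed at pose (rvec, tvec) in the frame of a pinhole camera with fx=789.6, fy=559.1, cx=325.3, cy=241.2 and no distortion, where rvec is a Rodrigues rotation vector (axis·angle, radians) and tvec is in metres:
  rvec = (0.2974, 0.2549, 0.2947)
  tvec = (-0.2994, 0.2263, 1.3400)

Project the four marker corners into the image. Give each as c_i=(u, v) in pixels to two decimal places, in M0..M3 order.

c0=(99.81, 352.27) c1=(182.57, 376.60) c2=(201.18, 317.87) c3=(114.69, 294.04)

Intrinsics K: fx=789.6, fy=559.1, cx=325.3, cy=241.2
Marker side s = 0.163 m; corners in marker frame (Z=0):
  M0 = (-0.0815, +0.0815, 0)
  M1 = (+0.0815, +0.0815, 0)
  M2 = (+0.0815, -0.0815, 0)
  M3 = (-0.0815, -0.0815, 0)
rvec = (0.2974, 0.2549, 0.2947), |rvec| = θ = 0.49017 rad = 28.085°
Rodrigues: sinθ=0.47078, 1−cosθ=0.11775; R = I + sinθ·[k]× + (1−cosθ)·[k]×²:
    [+0.92560 -0.24589 +0.28777]
    [+0.32019 +0.91409 -0.24882]
    [-0.20186 +0.32245 +0.92481]
t = (-0.2994, 0.2263, 1.3400) m
M0: Pc = R·M0+t = (-0.39488, +0.27470, +1.38273); u = 789.6·(-0.39488)/1.38273 + 325.3 = 99.8085, v = 559.1·(+0.27470)/1.38273 + 241.2 = 352.2747
M1: Pc = R·M1+t = (-0.24400, +0.32689, +1.34983); u = 789.6·(-0.24400)/1.34983 + 325.3 = 182.5666, v = 559.1·(+0.32689)/1.34983 + 241.2 = 376.5999
M2: Pc = R·M2+t = (-0.20392, +0.17790, +1.29727); u = 789.6·(-0.20392)/1.29727 + 325.3 = 201.1790, v = 559.1·(+0.17790)/1.29727 + 241.2 = 317.8704
M3: Pc = R·M3+t = (-0.35480, +0.12571, +1.33017); u = 789.6·(-0.35480)/1.33017 + 325.3 = 114.6904, v = 559.1·(+0.12571)/1.33017 + 241.2 = 294.0369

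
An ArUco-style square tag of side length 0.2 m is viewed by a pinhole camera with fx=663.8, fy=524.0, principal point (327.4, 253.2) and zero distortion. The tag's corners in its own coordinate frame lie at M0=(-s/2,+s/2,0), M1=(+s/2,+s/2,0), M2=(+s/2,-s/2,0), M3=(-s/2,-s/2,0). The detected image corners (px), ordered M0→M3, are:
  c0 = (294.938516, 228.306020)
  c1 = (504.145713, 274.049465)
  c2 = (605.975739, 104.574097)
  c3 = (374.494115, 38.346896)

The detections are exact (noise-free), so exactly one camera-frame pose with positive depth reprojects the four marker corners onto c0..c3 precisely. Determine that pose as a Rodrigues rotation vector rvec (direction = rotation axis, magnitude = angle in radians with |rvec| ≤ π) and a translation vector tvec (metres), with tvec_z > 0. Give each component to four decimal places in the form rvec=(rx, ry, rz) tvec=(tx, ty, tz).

rvec=(0.4005, -0.1495, 0.2977) tvec=(0.0983, -0.0892, 0.5502)

Intrinsics K: fx=663.8, fy=524.0, cx=327.4, cy=253.2
Marker side s = 0.2 m; corners in marker frame (Z=0):
  M0 = (-0.1000, +0.1000, 0)
  M1 = (+0.1000, +0.1000, 0)
  M2 = (+0.1000, -0.1000, 0)
  M3 = (-0.1000, -0.1000, 0)
Detected image corners:
  c0 = (294.938516, 228.306020) px
  c1 = (504.145713, 274.049465) px
  c2 = (605.975739, 104.574097) px
  c3 = (374.494115, 38.346896) px
Planar DLT: solve 8×8 A·h = b for H (H[2,2]=1):
  H  [+1260.70319 -163.69343 +445.94167]
  H  [+335.53963 +1002.52485 +168.23633]
  H  [+0.36556 +0.65591 +1.00000]
B = K⁻¹H; ‖b₁‖=1.817509, ‖b₂‖=1.817509; λ = 2/(‖b₁‖+‖b₂‖) = 0.550204, sign → tz>0 ⇒ λ=+0.550204
r₁ = λ·B[:,0] = (+0.94576,+0.25513,+0.20113); r₂ = λ·B[:,1] = (-0.31368,+0.87828,+0.36088)
r₃ = r₁×r₂ = (-0.08458,-0.40440,+0.91066); SVD([r₁ r₂ r₃]) → R = UVᵀ:
  R  [+0.94576 -0.31368 -0.08458]
  R  [+0.25513 +0.87828 -0.40440]
  R  [+0.20113 +0.36088 +0.91066]
t = (+0.09826, -0.08921, +0.55020) m
tr R = 2.734697; θ = arccos((tr R − 1)/2) = 0.520947 rad = 29.848°
axis k = ((R−Rᵀ)₃₂, (R−Rᵀ)₁₃, (R−Rᵀ)₂₁) / (2 sinθ) = (+0.768816, -0.287030, +0.571433)
rvec = θ·k = (+0.400512, -0.149527, +0.297686)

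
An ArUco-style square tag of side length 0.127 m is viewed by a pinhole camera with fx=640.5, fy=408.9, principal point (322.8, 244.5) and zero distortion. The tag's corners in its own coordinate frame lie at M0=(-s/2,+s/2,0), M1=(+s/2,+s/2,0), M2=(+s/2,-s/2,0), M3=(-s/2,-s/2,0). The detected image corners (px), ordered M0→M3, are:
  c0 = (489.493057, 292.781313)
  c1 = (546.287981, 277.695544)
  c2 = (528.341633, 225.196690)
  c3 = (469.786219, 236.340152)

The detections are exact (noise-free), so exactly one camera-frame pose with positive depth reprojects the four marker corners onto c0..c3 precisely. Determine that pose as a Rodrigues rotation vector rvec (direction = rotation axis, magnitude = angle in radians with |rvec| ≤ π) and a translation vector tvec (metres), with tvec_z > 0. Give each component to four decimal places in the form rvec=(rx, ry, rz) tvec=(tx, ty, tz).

rvec=(-0.0204, -0.5733, -0.2370) tvec=(0.2703, 0.0303, 0.9270)

Intrinsics K: fx=640.5, fy=408.9, cx=322.8, cy=244.5
Marker side s = 0.127 m; corners in marker frame (Z=0):
  M0 = (-0.0635, +0.0635, 0)
  M1 = (+0.0635, +0.0635, 0)
  M2 = (+0.0635, -0.0635, 0)
  M3 = (-0.0635, -0.0635, 0)
Detected image corners:
  c0 = (489.493057, 292.781313) px
  c1 = (546.287981, 277.695544) px
  c2 = (528.341633, 225.196690) px
  c3 = (469.786219, 236.340152) px
Planar DLT: solve 8×8 A·h = b for H (H[2,2]=1):
  H  [+750.05382 +173.59399 +509.57310]
  H  [+46.84725 +441.31832 +257.84818]
  H  [+0.58201 +0.05036 +1.00000]
B = K⁻¹H; ‖b₁‖=1.078716, ‖b₂‖=1.078716; λ = 2/(‖b₁‖+‖b₂‖) = 0.927028, sign → tz>0 ⇒ λ=+0.927028
r₁ = λ·B[:,0] = (+0.81367,-0.21641,+0.53954); r₂ = λ·B[:,1] = (+0.22772,+0.97261,+0.04669)
r₃ = r₁×r₂ = (-0.53487,+0.08488,+0.84066); SVD([r₁ r₂ r₃]) → R = UVᵀ:
  R  [+0.81367 +0.22772 -0.53487]
  R  [-0.21641 +0.97261 +0.08488]
  R  [+0.53954 +0.04669 +0.84066]
t = (+0.27033, +0.03026, +0.92703) m
tr R = 2.626940; θ = arccos((tr R − 1)/2) = 0.620703 rad = 35.564°
axis k = ((R−Rᵀ)₃₂, (R−Rᵀ)₁₃, (R−Rᵀ)₂₁) / (2 sinθ) = (-0.032828, -0.923657, -0.381812)
rvec = θ·k = (-0.020376, -0.573316, -0.236992)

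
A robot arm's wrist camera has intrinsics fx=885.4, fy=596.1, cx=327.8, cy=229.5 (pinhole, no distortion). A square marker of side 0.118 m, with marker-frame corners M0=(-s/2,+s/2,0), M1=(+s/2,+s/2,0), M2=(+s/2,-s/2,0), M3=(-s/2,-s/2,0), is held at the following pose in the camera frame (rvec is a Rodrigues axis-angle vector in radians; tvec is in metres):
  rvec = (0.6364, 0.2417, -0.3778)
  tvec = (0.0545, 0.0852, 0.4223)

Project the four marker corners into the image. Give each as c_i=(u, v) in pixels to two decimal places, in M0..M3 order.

Intrinsics K: fx=885.4, fy=596.1, cx=327.8, cy=229.5
Marker side s = 0.118 m; corners in marker frame (Z=0):
  M0 = (-0.0590, +0.0590, 0)
  M1 = (+0.0590, +0.0590, 0)
  M2 = (+0.0590, -0.0590, 0)
  M3 = (-0.0590, -0.0590, 0)
rvec = (0.6364, 0.2417, -0.3778), |rvec| = θ = 0.77856 rad = 44.608°
Rodrigues: sinθ=0.70226, 1−cosθ=0.28807; R = I + sinθ·[k]× + (1−cosθ)·[k]×²:
    [+0.90440 +0.41387 +0.10375]
    [-0.26767 +0.73969 -0.61742]
    [-0.33228 +0.53063 +0.77976]
t = (0.0545, 0.0852, 0.4223) m
M0: Pc = R·M0+t = (+0.02556, +0.14463, +0.47321); u = 885.4·(+0.02556)/0.47321 + 327.8 = 375.6217, v = 596.1·(+0.14463)/0.47321 + 229.5 = 411.6943
M1: Pc = R·M1+t = (+0.13228, +0.11305, +0.43400); u = 885.4·(+0.13228)/0.43400 + 327.8 = 597.6582, v = 596.1·(+0.11305)/0.43400 + 229.5 = 384.7721
M2: Pc = R·M2+t = (+0.08344, +0.02577, +0.37139); u = 885.4·(+0.08344)/0.37139 + 327.8 = 526.7260, v = 596.1·(+0.02577)/0.37139 + 229.5 = 270.8556
M3: Pc = R·M3+t = (-0.02328, +0.05735, +0.41060); u = 885.4·(-0.02328)/0.41060 + 327.8 = 277.6032, v = 596.1·(+0.05735)/0.41060 + 229.5 = 312.7614

c0=(375.62, 411.69) c1=(597.66, 384.77) c2=(526.73, 270.86) c3=(277.60, 312.76)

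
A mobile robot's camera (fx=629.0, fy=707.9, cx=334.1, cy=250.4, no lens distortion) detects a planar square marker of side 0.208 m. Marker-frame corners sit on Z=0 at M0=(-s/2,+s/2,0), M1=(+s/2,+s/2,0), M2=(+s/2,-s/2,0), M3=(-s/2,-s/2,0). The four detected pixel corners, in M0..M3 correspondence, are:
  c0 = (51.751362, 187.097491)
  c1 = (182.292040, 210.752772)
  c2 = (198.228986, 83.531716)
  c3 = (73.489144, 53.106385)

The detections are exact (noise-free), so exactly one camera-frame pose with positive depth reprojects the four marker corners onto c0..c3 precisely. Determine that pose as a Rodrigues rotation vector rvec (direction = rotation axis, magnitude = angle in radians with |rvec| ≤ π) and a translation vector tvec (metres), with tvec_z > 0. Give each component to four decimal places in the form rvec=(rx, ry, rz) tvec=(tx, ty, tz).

Intrinsics K: fx=629.0, fy=707.9, cx=334.1, cy=250.4
Marker side s = 0.208 m; corners in marker frame (Z=0):
  M0 = (-0.1040, +0.1040, 0)
  M1 = (+0.1040, +0.1040, 0)
  M2 = (+0.1040, -0.1040, 0)
  M3 = (-0.1040, -0.1040, 0)
Detected image corners:
  c0 = (51.751362, 187.097491) px
  c1 = (182.292040, 210.752772) px
  c2 = (198.228986, 83.531716) px
  c3 = (73.489144, 53.106385) px
Planar DLT: solve 8×8 A·h = b for H (H[2,2]=1):
  H  [+649.52545 -112.44483 +128.50949]
  H  [+168.47790 +603.86902 +132.82630]
  H  [+0.28572 -0.17633 +1.00000]
B = K⁻¹H; ‖b₁‖=0.936118, ‖b₂‖=0.936118; λ = 2/(‖b₁‖+‖b₂‖) = 1.068241, sign → tz>0 ⇒ λ=+1.068241
r₁ = λ·B[:,0] = (+0.94098,+0.14628,+0.30521); r₂ = λ·B[:,1] = (-0.09092,+0.97788,-0.18836)
r₃ = r₁×r₂ = (-0.32602,+0.14949,+0.93347); SVD([r₁ r₂ r₃]) → R = UVᵀ:
  R  [+0.94098 -0.09092 -0.32602]
  R  [+0.14628 +0.97788 +0.14949]
  R  [+0.30521 -0.18836 +0.93347]
t = (-0.34916, -0.17742, +1.06824) m
tr R = 2.852334; θ = arccos((tr R − 1)/2) = 0.386678 rad = 22.155°
axis k = ((R−Rᵀ)₃₂, (R−Rᵀ)₁₃, (R−Rᵀ)₂₁) / (2 sinθ) = (-0.447949, -0.836923, +0.314487)
rvec = θ·k = (-0.173212, -0.323619, +0.121605)

rvec=(-0.1732, -0.3236, 0.1216) tvec=(-0.3492, -0.1774, 1.0682)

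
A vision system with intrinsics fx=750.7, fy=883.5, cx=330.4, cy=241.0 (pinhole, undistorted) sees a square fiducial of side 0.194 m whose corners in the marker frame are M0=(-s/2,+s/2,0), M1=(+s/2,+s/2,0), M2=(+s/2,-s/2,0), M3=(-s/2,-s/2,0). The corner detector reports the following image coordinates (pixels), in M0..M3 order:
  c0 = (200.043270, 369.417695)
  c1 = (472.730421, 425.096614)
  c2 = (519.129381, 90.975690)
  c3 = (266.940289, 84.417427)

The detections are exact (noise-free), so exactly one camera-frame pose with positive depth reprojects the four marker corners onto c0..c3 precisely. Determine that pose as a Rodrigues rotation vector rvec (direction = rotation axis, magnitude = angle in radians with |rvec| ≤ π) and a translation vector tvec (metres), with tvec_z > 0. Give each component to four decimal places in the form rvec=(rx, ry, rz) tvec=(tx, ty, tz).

Intrinsics K: fx=750.7, fy=883.5, cx=330.4, cy=241.0
Marker side s = 0.194 m; corners in marker frame (Z=0):
  M0 = (-0.0970, +0.0970, 0)
  M1 = (+0.0970, +0.0970, 0)
  M2 = (+0.0970, -0.0970, 0)
  M3 = (-0.0970, -0.0970, 0)
Detected image corners:
  c0 = (200.043270, 369.417695) px
  c1 = (472.730421, 425.096614) px
  c2 = (519.129381, 90.975690) px
  c3 = (266.940289, 84.417427) px
Planar DLT: solve 8×8 A·h = b for H (H[2,2]=1):
  H  [+1072.34319 -502.64020 +356.58273]
  H  [-31.06817 +1448.87767 +232.81770]
  H  [-0.76095 -0.56686 +1.00000]
B = K⁻¹H; ‖b₁‖=1.928271, ‖b₂‖=1.928271; λ = 2/(‖b₁‖+‖b₂‖) = 0.518599, sign → tz>0 ⇒ λ=+0.518599
r₁ = λ·B[:,0] = (+0.91448,+0.08941,-0.39463); r₂ = λ·B[:,1] = (-0.21785,+0.93066,-0.29397)
r₃ = r₁×r₂ = (+0.34098,+0.35480,+0.87055); SVD([r₁ r₂ r₃]) → R = UVᵀ:
  R  [+0.91448 -0.21785 +0.34098]
  R  [+0.08941 +0.93066 +0.35480]
  R  [-0.39463 -0.29397 +0.87055]
t = (+0.01809, -0.00480, +0.51860) m
tr R = 2.715682; θ = arccos((tr R − 1)/2) = 0.539742 rad = 30.925°
axis k = ((R−Rᵀ)₃₂, (R−Rᵀ)₁₃, (R−Rᵀ)₂₁) / (2 sinθ) = (-0.631211, +0.715687, +0.298940)
rvec = θ·k = (-0.340691, +0.386286, +0.161350)

rvec=(-0.3407, 0.3863, 0.1614) tvec=(0.0181, -0.0048, 0.5186)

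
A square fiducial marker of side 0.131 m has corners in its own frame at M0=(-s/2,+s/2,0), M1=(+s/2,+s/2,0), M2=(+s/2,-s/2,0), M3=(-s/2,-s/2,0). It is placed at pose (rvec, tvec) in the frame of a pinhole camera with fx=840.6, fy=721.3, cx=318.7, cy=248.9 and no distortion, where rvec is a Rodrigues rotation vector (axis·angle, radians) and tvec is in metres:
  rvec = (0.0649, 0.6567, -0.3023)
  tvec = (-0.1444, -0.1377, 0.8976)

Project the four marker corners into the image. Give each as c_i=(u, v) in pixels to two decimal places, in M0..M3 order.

Intrinsics K: fx=840.6, fy=721.3, cx=318.7, cy=248.9
Marker side s = 0.131 m; corners in marker frame (Z=0):
  M0 = (-0.0655, +0.0655, 0)
  M1 = (+0.0655, +0.0655, 0)
  M2 = (+0.0655, -0.0655, 0)
  M3 = (-0.0655, -0.0655, 0)
rvec = (0.0649, 0.6567, -0.3023), |rvec| = θ = 0.72585 rad = 41.588°
Rodrigues: sinθ=0.66377, 1−cosθ=0.25206; R = I + sinθ·[k]× + (1−cosθ)·[k]×²:
    [+0.74995 +0.29684 +0.59115]
    [-0.25606 +0.95426 -0.15433]
    [-0.60992 -0.03563 +0.79166]
t = (-0.1444, -0.1377, 0.8976) m
M0: Pc = R·M0+t = (-0.17408, -0.05842, +0.93522); u = 840.6·(-0.17408)/0.93522 + 318.7 = 162.2325, v = 721.3·(-0.05842)/0.93522 + 248.9 = 203.8395
M1: Pc = R·M1+t = (-0.07584, -0.09197, +0.85532); u = 840.6·(-0.07584)/0.85532 + 318.7 = 244.1695, v = 721.3·(-0.09197)/0.85532 + 248.9 = 171.3427
M2: Pc = R·M2+t = (-0.11472, -0.21698, +0.85998); u = 840.6·(-0.11472)/0.85998 + 318.7 = 206.5649, v = 721.3·(-0.21698)/0.85998 + 248.9 = 66.9143
M3: Pc = R·M3+t = (-0.21296, -0.18343, +0.93988); u = 840.6·(-0.21296)/0.93988 + 318.7 = 128.2316, v = 721.3·(-0.18343)/0.93988 + 248.9 = 108.1273

c0=(162.23, 203.84) c1=(244.17, 171.34) c2=(206.56, 66.91) c3=(128.23, 108.13)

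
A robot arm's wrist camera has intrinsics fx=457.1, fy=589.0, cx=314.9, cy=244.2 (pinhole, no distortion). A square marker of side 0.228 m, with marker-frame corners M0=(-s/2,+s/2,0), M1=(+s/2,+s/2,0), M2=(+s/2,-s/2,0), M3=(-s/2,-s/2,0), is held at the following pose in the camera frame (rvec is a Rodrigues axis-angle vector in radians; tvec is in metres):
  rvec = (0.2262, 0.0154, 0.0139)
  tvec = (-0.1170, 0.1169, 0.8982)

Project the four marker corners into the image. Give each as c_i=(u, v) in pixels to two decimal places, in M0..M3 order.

c0=(200.12, 388.19) c1=(312.72, 390.94) c2=(314.03, 249.33) c3=(194.84, 246.93)

Intrinsics K: fx=457.1, fy=589.0, cx=314.9, cy=244.2
Marker side s = 0.228 m; corners in marker frame (Z=0):
  M0 = (-0.1140, +0.1140, 0)
  M1 = (+0.1140, +0.1140, 0)
  M2 = (+0.1140, -0.1140, 0)
  M3 = (-0.1140, -0.1140, 0)
rvec = (0.2262, 0.0154, 0.0139), |rvec| = θ = 0.22715 rad = 13.015°
Rodrigues: sinθ=0.22520, 1−cosθ=0.02569; R = I + sinθ·[k]× + (1−cosθ)·[k]×²:
    [+0.99979 -0.01205 +0.01683]
    [+0.01552 +0.97443 -0.22415]
    [-0.01370 +0.22437 +0.97441]
t = (-0.1170, 0.1169, 0.8982) m
M0: Pc = R·M0+t = (-0.23235, +0.22622, +0.92534); u = 457.1·(-0.23235)/0.92534 + 314.9 = 200.1241, v = 589.0·(+0.22622)/0.92534 + 244.2 = 388.1919
M1: Pc = R·M1+t = (-0.00440, +0.22975, +0.92222); u = 457.1·(-0.00440)/0.92222 + 314.9 = 312.7202, v = 589.0·(+0.22975)/0.92222 + 244.2 = 390.9390
M2: Pc = R·M2+t = (-0.00165, +0.00758, +0.87106); u = 457.1·(-0.00165)/0.87106 + 314.9 = 314.0336, v = 589.0·(+0.00758)/0.87106 + 244.2 = 249.3280
M3: Pc = R·M3+t = (-0.22960, +0.00405, +0.87418); u = 457.1·(-0.22960)/0.87418 + 314.9 = 194.8439, v = 589.0·(+0.00405)/0.87418 + 244.2 = 246.9262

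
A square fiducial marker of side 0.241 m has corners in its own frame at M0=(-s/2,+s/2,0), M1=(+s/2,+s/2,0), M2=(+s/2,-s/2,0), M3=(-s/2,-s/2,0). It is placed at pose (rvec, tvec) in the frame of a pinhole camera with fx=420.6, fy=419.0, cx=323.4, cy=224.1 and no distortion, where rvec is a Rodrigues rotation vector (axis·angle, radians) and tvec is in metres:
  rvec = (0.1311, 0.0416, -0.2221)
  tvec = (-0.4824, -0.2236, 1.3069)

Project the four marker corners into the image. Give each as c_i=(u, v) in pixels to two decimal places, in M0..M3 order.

Intrinsics K: fx=420.6, fy=419.0, cx=323.4, cy=224.1
Marker side s = 0.241 m; corners in marker frame (Z=0):
  M0 = (-0.1205, +0.1205, 0)
  M1 = (+0.1205, +0.1205, 0)
  M2 = (+0.1205, -0.1205, 0)
  M3 = (-0.1205, -0.1205, 0)
rvec = (0.1311, 0.0416, -0.2221), |rvec| = θ = 0.26124 rad = 14.968°
Rodrigues: sinθ=0.25828, 1−cosθ=0.03393; R = I + sinθ·[k]× + (1−cosθ)·[k]×²:
    [+0.97462 +0.22229 +0.02665]
    [-0.21687 +0.96693 -0.13421]
    [-0.05560 +0.12502 +0.99059]
t = (-0.4824, -0.2236, 1.3069) m
M0: Pc = R·M0+t = (-0.57305, -0.08095, +1.32867); u = 420.6·(-0.57305)/1.32867 + 323.4 = 141.9948, v = 419.0·(-0.08095)/1.32867 + 224.1 = 198.5715
M1: Pc = R·M1+t = (-0.33817, -0.13322, +1.31526); u = 420.6·(-0.33817)/1.31526 + 323.4 = 215.2580, v = 419.0·(-0.13322)/1.31526 + 224.1 = 181.6612
M2: Pc = R·M2+t = (-0.39175, -0.36625, +1.28513); u = 420.6·(-0.39175)/1.28513 + 323.4 = 195.1893, v = 419.0·(-0.36625)/1.28513 + 224.1 = 104.6900
M3: Pc = R·M3+t = (-0.62663, -0.31398, +1.29854); u = 420.6·(-0.62663)/1.29854 + 323.4 = 120.4332, v = 419.0·(-0.31398)/1.29854 + 224.1 = 122.7870

c0=(141.99, 198.57) c1=(215.26, 181.66) c2=(195.19, 104.69) c3=(120.43, 122.79)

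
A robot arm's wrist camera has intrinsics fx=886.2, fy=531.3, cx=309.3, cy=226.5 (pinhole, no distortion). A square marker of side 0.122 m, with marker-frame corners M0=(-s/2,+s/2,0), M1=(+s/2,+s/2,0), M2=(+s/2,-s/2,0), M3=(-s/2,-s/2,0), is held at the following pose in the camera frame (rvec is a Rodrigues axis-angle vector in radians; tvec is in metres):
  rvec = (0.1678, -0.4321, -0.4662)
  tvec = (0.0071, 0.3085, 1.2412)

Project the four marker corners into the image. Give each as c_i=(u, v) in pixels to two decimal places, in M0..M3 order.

c0=(296.58, 394.72) c1=(365.09, 365.14) c2=(331.96, 322.78) c3=(260.47, 351.55)

Intrinsics K: fx=886.2, fy=531.3, cx=309.3, cy=226.5
Marker side s = 0.122 m; corners in marker frame (Z=0):
  M0 = (-0.0610, +0.0610, 0)
  M1 = (+0.0610, +0.0610, 0)
  M2 = (+0.0610, -0.0610, 0)
  M3 = (-0.0610, -0.0610, 0)
rvec = (0.1678, -0.4321, -0.4662), |rvec| = θ = 0.65743 rad = 37.668°
Rodrigues: sinθ=0.61108, 1−cosθ=0.20843; R = I + sinθ·[k]× + (1−cosθ)·[k]×²:
    [+0.80515 +0.39837 -0.43936]
    [-0.46830 +0.88161 -0.05882]
    [+0.36391 +0.25312 +0.89638]
t = (0.0071, 0.3085, 1.2412) m
M0: Pc = R·M0+t = (-0.01771, +0.39084, +1.23444); u = 886.2·(-0.01771)/1.23444 + 309.3 = 296.5837, v = 531.3·(+0.39084)/1.23444 + 226.5 = 394.7183
M1: Pc = R·M1+t = (+0.08051, +0.33371, +1.27884); u = 886.2·(+0.08051)/1.27884 + 309.3 = 365.0943, v = 531.3·(+0.33371)/1.27884 + 226.5 = 365.1422
M2: Pc = R·M2+t = (+0.03191, +0.22616, +1.24796); u = 886.2·(+0.03191)/1.24796 + 309.3 = 331.9623, v = 531.3·(+0.22616)/1.24796 + 226.5 = 322.7824
M3: Pc = R·M3+t = (-0.06631, +0.28329, +1.20356); u = 886.2·(-0.06631)/1.20356 + 309.3 = 260.4717, v = 531.3·(+0.28329)/1.20356 + 226.5 = 351.5548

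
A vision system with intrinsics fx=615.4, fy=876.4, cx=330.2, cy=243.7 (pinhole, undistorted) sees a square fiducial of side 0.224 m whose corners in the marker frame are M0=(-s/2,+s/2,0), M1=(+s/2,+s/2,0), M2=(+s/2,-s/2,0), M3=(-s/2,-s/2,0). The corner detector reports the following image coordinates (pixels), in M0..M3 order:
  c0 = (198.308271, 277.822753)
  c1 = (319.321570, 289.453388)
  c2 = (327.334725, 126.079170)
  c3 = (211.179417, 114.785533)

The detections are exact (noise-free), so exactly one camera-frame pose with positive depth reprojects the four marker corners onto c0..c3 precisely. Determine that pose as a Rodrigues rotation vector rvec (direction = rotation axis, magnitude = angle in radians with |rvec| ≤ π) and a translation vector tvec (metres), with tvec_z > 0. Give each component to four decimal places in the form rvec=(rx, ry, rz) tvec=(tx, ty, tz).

rvec=(-0.2133, -0.0114, 0.0669) tvec=(-0.1246, -0.0574, 1.1608)

Intrinsics K: fx=615.4, fy=876.4, cx=330.2, cy=243.7
Marker side s = 0.224 m; corners in marker frame (Z=0):
  M0 = (-0.1120, +0.1120, 0)
  M1 = (+0.1120, +0.1120, 0)
  M2 = (+0.1120, -0.1120, 0)
  M3 = (-0.1120, -0.1120, 0)
Detected image corners:
  c0 = (198.308271, 277.822753) px
  c1 = (319.321570, 289.453388) px
  c2 = (327.334725, 126.079170) px
  c3 = (211.179417, 114.785533) px
Planar DLT: solve 8×8 A·h = b for H (H[2,2]=1):
  H  [+530.12404 -94.81718 +264.16669]
  H  [+51.88298 +691.71188 +200.36893]
  H  [+0.00360 -0.18257 +1.00000]
B = K⁻¹H; ‖b₁‖=0.861472, ‖b₂‖=0.861472; λ = 2/(‖b₁‖+‖b₂‖) = 1.160804, sign → tz>0 ⇒ λ=+1.160804
r₁ = λ·B[:,0] = (+0.99771,+0.06756,+0.00418); r₂ = λ·B[:,1] = (-0.06514,+0.97511,-0.21193)
r₃ = r₁×r₂ = (-0.01840,+0.21117,+0.97728); SVD([r₁ r₂ r₃]) → R = UVᵀ:
  R  [+0.99771 -0.06514 -0.01840]
  R  [+0.06756 +0.97511 +0.21117]
  R  [+0.00418 -0.21193 +0.97728]
t = (-0.12456, -0.05739, +1.16080) m
tr R = 2.950096; θ = arccos((tr R − 1)/2) = 0.223860 rad = 12.826°
axis k = ((R−Rᵀ)₃₂, (R−Rᵀ)₁₃, (R−Rᵀ)₂₁) / (2 sinθ) = (-0.952938, -0.050856, +0.298868)
rvec = θ·k = (-0.213325, -0.011385, +0.066905)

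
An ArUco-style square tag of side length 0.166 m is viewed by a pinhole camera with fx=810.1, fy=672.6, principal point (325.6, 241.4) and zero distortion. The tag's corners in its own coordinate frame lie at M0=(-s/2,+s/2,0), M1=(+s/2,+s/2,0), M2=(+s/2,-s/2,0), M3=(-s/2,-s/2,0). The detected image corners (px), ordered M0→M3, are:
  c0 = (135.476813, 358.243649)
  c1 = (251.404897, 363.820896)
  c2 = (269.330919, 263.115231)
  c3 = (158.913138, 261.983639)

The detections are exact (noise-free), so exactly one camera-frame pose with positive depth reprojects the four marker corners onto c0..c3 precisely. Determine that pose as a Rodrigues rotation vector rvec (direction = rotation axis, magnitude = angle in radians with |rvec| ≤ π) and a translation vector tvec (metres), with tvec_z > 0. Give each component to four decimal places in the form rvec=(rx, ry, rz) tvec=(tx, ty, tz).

rvec=(-0.3953, 0.2833, 0.0597) tvec=(-0.1651, 0.1117, 1.0895)

Intrinsics K: fx=810.1, fy=672.6, cx=325.6, cy=241.4
Marker side s = 0.166 m; corners in marker frame (Z=0):
  M0 = (-0.0830, +0.0830, 0)
  M1 = (+0.0830, +0.0830, 0)
  M2 = (+0.0830, -0.0830, 0)
  M3 = (-0.0830, -0.0830, 0)
Detected image corners:
  c0 = (135.476813, 358.243649) px
  c1 = (251.404897, 363.820896) px
  c2 = (269.330919, 263.115231) px
  c3 = (158.913138, 261.983639) px
Planar DLT: solve 8×8 A·h = b for H (H[2,2]=1):
  H  [+628.24555 -194.40910 +202.85134]
  H  [-61.33864 +486.69739 +310.36142]
  H  [-0.26033 -0.34088 +1.00000]
B = K⁻¹H; ‖b₁‖=0.917842, ‖b₂‖=0.917842; λ = 2/(‖b₁‖+‖b₂‖) = 1.089512, sign → tz>0 ⇒ λ=+1.089512
r₁ = λ·B[:,0] = (+0.95893,+0.00244,-0.28363); r₂ = λ·B[:,1] = (-0.11219,+0.92167,-0.37139)
r₃ = r₁×r₂ = (+0.26051,+0.38796,+0.88409); SVD([r₁ r₂ r₃]) → R = UVᵀ:
  R  [+0.95893 -0.11219 +0.26051]
  R  [+0.00244 +0.92167 +0.38796]
  R  [-0.28363 -0.37139 +0.88409]
t = (-0.16509, +0.11171, +1.08951) m
tr R = 2.764698; θ = arccos((tr R − 1)/2) = 0.489966 rad = 28.073°
axis k = ((R−Rᵀ)₃₂, (R−Rᵀ)₁₃, (R−Rᵀ)₂₁) / (2 sinθ) = (-0.806801, +0.578134, +0.121789)
rvec = θ·k = (-0.395305, +0.283266, +0.059672)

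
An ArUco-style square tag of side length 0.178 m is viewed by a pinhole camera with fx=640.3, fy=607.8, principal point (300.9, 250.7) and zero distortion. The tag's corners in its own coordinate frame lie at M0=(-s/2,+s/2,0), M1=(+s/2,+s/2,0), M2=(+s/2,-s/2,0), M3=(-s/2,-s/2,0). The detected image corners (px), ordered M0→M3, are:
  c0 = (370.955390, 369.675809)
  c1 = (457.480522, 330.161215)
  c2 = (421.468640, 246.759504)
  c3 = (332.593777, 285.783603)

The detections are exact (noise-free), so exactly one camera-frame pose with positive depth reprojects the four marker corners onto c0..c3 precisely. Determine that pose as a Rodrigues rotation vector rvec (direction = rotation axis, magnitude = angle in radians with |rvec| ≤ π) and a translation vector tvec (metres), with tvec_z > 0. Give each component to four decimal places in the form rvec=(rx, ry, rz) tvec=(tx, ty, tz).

rvec=(0.1095, -0.1269, -0.4182) tvec=(0.1723, 0.1099, 1.1585)

Intrinsics K: fx=640.3, fy=607.8, cx=300.9, cy=250.7
Marker side s = 0.178 m; corners in marker frame (Z=0):
  M0 = (-0.0890, +0.0890, 0)
  M1 = (+0.0890, +0.0890, 0)
  M2 = (+0.0890, -0.0890, 0)
  M3 = (-0.0890, -0.0890, 0)
Detected image corners:
  c0 = (370.955390, 369.675809) px
  c1 = (457.480522, 330.161215) px
  c2 = (421.468640, 246.759504) px
  c3 = (332.593777, 285.783603) px
Planar DLT: solve 8×8 A·h = b for H (H[2,2]=1):
  H  [+526.81452 +253.91844 +396.15025]
  H  [-194.00665 +505.00291 +308.36794]
  H  [+0.08641 +0.11388 +1.00000]
B = K⁻¹H; ‖b₁‖=0.863216, ‖b₂‖=0.863216; λ = 2/(‖b₁‖+‖b₂‖) = 1.158458, sign → tz>0 ⇒ λ=+1.158458
r₁ = λ·B[:,0] = (+0.90610,-0.41106,+0.10010); r₂ = λ·B[:,1] = (+0.39740,+0.90811,+0.13193)
r₃ = r₁×r₂ = (-0.14513,-0.07976,+0.98619); SVD([r₁ r₂ r₃]) → R = UVᵀ:
  R  [+0.90610 +0.39740 -0.14513]
  R  [-0.41106 +0.90811 -0.07976]
  R  [+0.10010 +0.13193 +0.98619]
t = (+0.17233, +0.10991, +1.15846) m
tr R = 2.800399; θ = arccos((tr R − 1)/2) = 0.450569 rad = 25.816°
axis k = ((R−Rᵀ)₃₂, (R−Rᵀ)₁₃, (R−Rᵀ)₂₁) / (2 sinθ) = (+0.243053, -0.281565, -0.928249)
rvec = θ·k = (+0.109512, -0.126865, -0.418240)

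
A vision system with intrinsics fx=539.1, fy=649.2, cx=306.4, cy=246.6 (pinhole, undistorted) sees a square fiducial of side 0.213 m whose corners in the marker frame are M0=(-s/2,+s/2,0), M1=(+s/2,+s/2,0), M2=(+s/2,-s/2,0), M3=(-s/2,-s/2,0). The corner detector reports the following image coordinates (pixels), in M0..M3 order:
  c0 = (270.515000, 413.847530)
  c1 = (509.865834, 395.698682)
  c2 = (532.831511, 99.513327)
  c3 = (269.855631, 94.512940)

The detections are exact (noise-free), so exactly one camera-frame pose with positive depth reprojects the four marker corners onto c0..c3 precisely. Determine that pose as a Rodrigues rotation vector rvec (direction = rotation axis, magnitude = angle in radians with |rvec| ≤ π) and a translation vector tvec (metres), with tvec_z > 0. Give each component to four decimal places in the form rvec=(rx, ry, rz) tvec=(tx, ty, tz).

rvec=(0.2033, -0.1621, -0.0053) tvec=(0.0767, 0.0079, 0.4401)

Intrinsics K: fx=539.1, fy=649.2, cx=306.4, cy=246.6
Marker side s = 0.213 m; corners in marker frame (Z=0):
  M0 = (-0.1065, +0.1065, 0)
  M1 = (+0.1065, +0.1065, 0)
  M2 = (+0.1065, -0.1065, 0)
  M3 = (-0.1065, -0.1065, 0)
Detected image corners:
  c0 = (270.515000, 413.847530) px
  c1 = (509.865834, 395.698682) px
  c2 = (532.831511, 99.513327) px
  c3 = (269.855631, 94.512940) px
Planar DLT: solve 8×8 A·h = b for H (H[2,2]=1):
  H  [+1320.09745 +126.64615 +400.34895]
  H  [+57.53922 +1557.62187 +258.26734]
  H  [+0.36292 +0.45772 +1.00000]
B = K⁻¹H; ‖b₁‖=2.272152, ‖b₂‖=2.272152; λ = 2/(‖b₁‖+‖b₂‖) = 0.440111, sign → tz>0 ⇒ λ=+0.440111
r₁ = λ·B[:,0] = (+0.98692,-0.02166,+0.15972); r₂ = λ·B[:,1] = (-0.01110,+0.97944,+0.20145)
r₃ = r₁×r₂ = (-0.16080,-0.20059,+0.96639); SVD([r₁ r₂ r₃]) → R = UVᵀ:
  R  [+0.98692 -0.01110 -0.16080]
  R  [-0.02166 +0.97944 -0.20059]
  R  [+0.15972 +0.20145 +0.96639]
t = (+0.07670, +0.00791, +0.44011) m
tr R = 2.932748; θ = arccos((tr R − 1)/2) = 0.260061 rad = 14.900°
axis k = ((R−Rᵀ)₃₂, (R−Rᵀ)₁₃, (R−Rᵀ)₂₁) / (2 sinθ) = (+0.781750, -0.623254, -0.020535)
rvec = θ·k = (+0.203303, -0.162084, -0.005340)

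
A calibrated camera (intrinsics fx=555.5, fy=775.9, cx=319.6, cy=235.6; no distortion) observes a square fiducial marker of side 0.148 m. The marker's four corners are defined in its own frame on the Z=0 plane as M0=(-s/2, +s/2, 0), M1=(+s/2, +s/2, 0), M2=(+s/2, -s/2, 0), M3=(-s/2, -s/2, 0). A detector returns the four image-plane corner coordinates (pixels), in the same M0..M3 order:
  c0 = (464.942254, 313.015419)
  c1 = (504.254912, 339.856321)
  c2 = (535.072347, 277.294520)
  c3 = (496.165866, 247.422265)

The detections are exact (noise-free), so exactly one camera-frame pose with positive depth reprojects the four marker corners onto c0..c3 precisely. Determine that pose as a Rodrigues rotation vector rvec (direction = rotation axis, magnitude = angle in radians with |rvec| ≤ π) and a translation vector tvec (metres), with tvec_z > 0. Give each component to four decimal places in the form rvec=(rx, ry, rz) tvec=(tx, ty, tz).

Intrinsics K: fx=555.5, fy=775.9, cx=319.6, cy=235.6
Marker side s = 0.148 m; corners in marker frame (Z=0):
  M0 = (-0.0740, +0.0740, 0)
  M1 = (+0.0740, +0.0740, 0)
  M2 = (+0.0740, -0.0740, 0)
  M3 = (-0.0740, -0.0740, 0)
Detected image corners:
  c0 = (464.942254, 313.015419) px
  c1 = (504.254912, 339.856321) px
  c2 = (535.072347, 277.294520) px
  c3 = (496.165866, 247.422265) px
Planar DLT: solve 8×8 A·h = b for H (H[2,2]=1):
  H  [+394.08813 -141.69628 +500.32870]
  H  [+267.91658 +472.71521 +294.99126]
  H  [+0.25958 +0.13572 +1.00000]
B = K⁻¹H; ‖b₁‖=0.672372, ‖b₂‖=0.672372; λ = 2/(‖b₁‖+‖b₂‖) = 1.487272, sign → tz>0 ⇒ λ=+1.487272
r₁ = λ·B[:,0] = (+0.83299,+0.39632,+0.38607); r₂ = λ·B[:,1] = (-0.49551,+0.84482,+0.20185)
r₃ = r₁×r₂ = (-0.24616,-0.35944,+0.90011); SVD([r₁ r₂ r₃]) → R = UVᵀ:
  R  [+0.83299 -0.49551 -0.24616]
  R  [+0.39632 +0.84482 -0.35944]
  R  [+0.38607 +0.20185 +0.90011]
t = (+0.48388, +0.11384, +1.48727) m
tr R = 2.577930; θ = arccos((tr R − 1)/2) = 0.661674 rad = 37.911°
axis k = ((R−Rᵀ)₃₂, (R−Rᵀ)₁₃, (R−Rᵀ)₂₁) / (2 sinθ) = (+0.456758, -0.514484, +0.725726)
rvec = θ·k = (+0.302225, -0.340420, +0.480194)

rvec=(0.3022, -0.3404, 0.4802) tvec=(0.4839, 0.1138, 1.4873)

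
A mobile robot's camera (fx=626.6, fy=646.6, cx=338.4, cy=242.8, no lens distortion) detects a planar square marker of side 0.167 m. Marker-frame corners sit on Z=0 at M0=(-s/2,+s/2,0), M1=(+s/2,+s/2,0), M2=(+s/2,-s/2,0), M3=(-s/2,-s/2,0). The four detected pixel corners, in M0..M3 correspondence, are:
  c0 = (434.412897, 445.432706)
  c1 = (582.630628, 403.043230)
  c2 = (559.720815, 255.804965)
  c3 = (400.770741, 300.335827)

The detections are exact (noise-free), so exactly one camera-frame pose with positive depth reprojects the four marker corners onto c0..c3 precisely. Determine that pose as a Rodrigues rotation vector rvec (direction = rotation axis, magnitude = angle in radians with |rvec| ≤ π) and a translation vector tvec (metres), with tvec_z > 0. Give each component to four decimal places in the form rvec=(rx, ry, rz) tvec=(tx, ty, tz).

Intrinsics K: fx=626.6, fy=646.6, cx=338.4, cy=242.8
Marker side s = 0.167 m; corners in marker frame (Z=0):
  M0 = (-0.0835, +0.0835, 0)
  M1 = (+0.0835, +0.0835, 0)
  M2 = (+0.0835, -0.0835, 0)
  M3 = (-0.0835, -0.0835, 0)
Detected image corners:
  c0 = (434.412897, 445.432706) px
  c1 = (582.630628, 403.043230) px
  c2 = (559.720815, 255.804965) px
  c3 = (400.770741, 300.335827) px
Planar DLT: solve 8×8 A·h = b for H (H[2,2]=1):
  H  [+935.75571 +372.92737 +495.09323]
  H  [-247.80505 +1019.96136 +353.60551]
  H  [+0.03479 +0.41204 +1.00000]
B = K⁻¹H; ‖b₁‖=1.527322, ‖b₂‖=1.527322; λ = 2/(‖b₁‖+‖b₂‖) = 0.654741, sign → tz>0 ⇒ λ=+0.654741
r₁ = λ·B[:,0] = (+0.96548,-0.25948,+0.02278); r₂ = λ·B[:,1] = (+0.24398,+0.93150,+0.26978)
r₃ = r₁×r₂ = (-0.09122,-0.25491,+0.96265); SVD([r₁ r₂ r₃]) → R = UVᵀ:
  R  [+0.96548 +0.24398 -0.09122]
  R  [-0.25948 +0.93150 -0.25491]
  R  [+0.02278 +0.26978 +0.96265]
t = (+0.16373, +0.11220, +0.65474) m
tr R = 2.859635; θ = arccos((tr R − 1)/2) = 0.376879 rad = 21.594°
axis k = ((R−Rᵀ)₃₂, (R−Rᵀ)₁₃, (R−Rᵀ)₂₁) / (2 sinθ) = (+0.712845, -0.154870, -0.684008)
rvec = θ·k = (+0.268656, -0.058367, -0.257788)

rvec=(0.2687, -0.0584, -0.2578) tvec=(0.1637, 0.1122, 0.6547)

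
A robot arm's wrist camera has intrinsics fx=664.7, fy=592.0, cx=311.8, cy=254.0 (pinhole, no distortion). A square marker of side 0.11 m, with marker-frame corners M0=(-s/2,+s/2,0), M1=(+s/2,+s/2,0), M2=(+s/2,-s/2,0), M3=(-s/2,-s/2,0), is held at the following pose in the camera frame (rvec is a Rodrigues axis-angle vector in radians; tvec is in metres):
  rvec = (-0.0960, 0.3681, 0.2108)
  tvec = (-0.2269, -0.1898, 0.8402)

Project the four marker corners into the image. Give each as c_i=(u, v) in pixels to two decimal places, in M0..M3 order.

c0=(87.57, 152.82) c1=(158.07, 162.72) c2=(178.88, 86.36) c3=(107.90, 80.10)

Intrinsics K: fx=664.7, fy=592.0, cx=311.8, cy=254.0
Marker side s = 0.11 m; corners in marker frame (Z=0):
  M0 = (-0.0550, +0.0550, 0)
  M1 = (+0.0550, +0.0550, 0)
  M2 = (+0.0550, -0.0550, 0)
  M3 = (-0.0550, -0.0550, 0)
rvec = (-0.0960, 0.3681, 0.2108), |rvec| = θ = 0.43491 rad = 24.919°
Rodrigues: sinθ=0.42133, 1−cosθ=0.09309; R = I + sinθ·[k]× + (1−cosθ)·[k]×²:
    [+0.91144 -0.22161 +0.34664]
    [+0.18683 +0.97359 +0.13119]
    [-0.36656 -0.05481 +0.92878]
t = (-0.2269, -0.1898, 0.8402) m
M0: Pc = R·M0+t = (-0.28922, -0.14653, +0.85735); u = 664.7·(-0.28922)/0.85735 + 311.8 = 87.5697, v = 592.0·(-0.14653)/0.85735 + 254.0 = 152.8222
M1: Pc = R·M1+t = (-0.18896, -0.12598, +0.81702); u = 664.7·(-0.18896)/0.81702 + 311.8 = 158.0700, v = 592.0·(-0.12598)/0.81702 + 254.0 = 162.7195
M2: Pc = R·M2+t = (-0.16458, -0.23307, +0.82305); u = 664.7·(-0.16458)/0.82305 + 311.8 = 178.8830, v = 592.0·(-0.23307)/0.82305 + 254.0 = 86.3575
M3: Pc = R·M3+t = (-0.26484, -0.25362, +0.86338); u = 664.7·(-0.26484)/0.86338 + 311.8 = 107.9030, v = 592.0·(-0.25362)/0.86338 + 254.0 = 80.0956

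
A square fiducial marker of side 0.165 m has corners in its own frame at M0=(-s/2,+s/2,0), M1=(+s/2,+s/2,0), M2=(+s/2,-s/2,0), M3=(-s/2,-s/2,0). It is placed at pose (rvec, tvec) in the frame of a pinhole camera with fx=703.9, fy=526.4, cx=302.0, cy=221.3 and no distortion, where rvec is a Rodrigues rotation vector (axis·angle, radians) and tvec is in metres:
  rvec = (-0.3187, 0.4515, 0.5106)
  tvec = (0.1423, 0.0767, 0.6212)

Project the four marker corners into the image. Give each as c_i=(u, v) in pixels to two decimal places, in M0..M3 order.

Intrinsics K: fx=703.9, fy=526.4, cx=302.0, cy=221.3
Marker side s = 0.165 m; corners in marker frame (Z=0):
  M0 = (-0.0825, +0.0825, 0)
  M1 = (+0.0825, +0.0825, 0)
  M2 = (+0.0825, -0.0825, 0)
  M3 = (-0.0825, -0.0825, 0)
rvec = (-0.3187, 0.4515, 0.5106), |rvec| = θ = 0.75242 rad = 43.110°
Rodrigues: sinθ=0.68341, 1−cosθ=0.26996; R = I + sinθ·[k]× + (1−cosθ)·[k]×²:
    [+0.77847 -0.53238 +0.33249]
    [+0.39515 +0.82725 +0.39940]
    [-0.48769 -0.17954 +0.85436]
t = (0.1423, 0.0767, 0.6212) m
M0: Pc = R·M0+t = (+0.03415, +0.11235, +0.64662); u = 703.9·(+0.03415)/0.64662 + 302.0 = 339.1799, v = 526.4·(+0.11235)/0.64662 + 221.3 = 312.7596
M1: Pc = R·M1+t = (+0.16260, +0.17755, +0.56615); u = 703.9·(+0.16260)/0.56615 + 302.0 = 504.1636, v = 526.4·(+0.17755)/0.56615 + 221.3 = 386.3807
M2: Pc = R·M2+t = (+0.25045, +0.04105, +0.59578); u = 703.9·(+0.25045)/0.59578 + 302.0 = 597.8966, v = 526.4·(+0.04105)/0.59578 + 221.3 = 257.5718
M3: Pc = R·M3+t = (+0.12200, -0.02415, +0.67625); u = 703.9·(+0.12200)/0.67625 + 302.0 = 428.9866, v = 526.4·(-0.02415)/0.67625 + 221.3 = 202.5030

c0=(339.18, 312.76) c1=(504.16, 386.38) c2=(597.90, 257.57) c3=(428.99, 202.50)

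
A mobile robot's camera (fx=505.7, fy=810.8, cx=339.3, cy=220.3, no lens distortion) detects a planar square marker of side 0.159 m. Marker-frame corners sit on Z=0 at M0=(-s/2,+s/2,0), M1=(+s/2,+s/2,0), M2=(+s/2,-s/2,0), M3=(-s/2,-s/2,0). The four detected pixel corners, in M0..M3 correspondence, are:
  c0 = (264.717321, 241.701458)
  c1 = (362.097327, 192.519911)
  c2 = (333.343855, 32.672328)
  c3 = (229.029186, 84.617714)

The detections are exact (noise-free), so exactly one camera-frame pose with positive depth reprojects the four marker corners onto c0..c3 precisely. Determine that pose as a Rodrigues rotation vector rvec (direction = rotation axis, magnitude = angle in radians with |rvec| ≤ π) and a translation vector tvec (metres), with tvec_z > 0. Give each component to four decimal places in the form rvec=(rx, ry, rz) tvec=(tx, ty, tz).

Intrinsics K: fx=505.7, fy=810.8, cx=339.3, cy=220.3
Marker side s = 0.159 m; corners in marker frame (Z=0):
  M0 = (-0.0795, +0.0795, 0)
  M1 = (+0.0795, +0.0795, 0)
  M2 = (+0.0795, -0.0795, 0)
  M3 = (-0.0795, -0.0795, 0)
Detected image corners:
  c0 = (264.717321, 241.701458) px
  c1 = (362.097327, 192.519911) px
  c2 = (333.343855, 32.672328) px
  c3 = (229.029186, 84.617714) px
Planar DLT: solve 8×8 A·h = b for H (H[2,2]=1):
  H  [+641.16018 +328.73672 +297.94328]
  H  [-314.17483 +1055.15482 +140.49872]
  H  [+0.02568 +0.42427 +1.00000]
B = K⁻¹H; ‖b₁‖=1.311621, ‖b₂‖=1.311621; λ = 2/(‖b₁‖+‖b₂‖) = 0.762416, sign → tz>0 ⇒ λ=+0.762416
r₁ = λ·B[:,0] = (+0.95350,-0.30075,+0.01958); r₂ = λ·B[:,1] = (+0.27858,+0.90430,+0.32347)
r₃ = r₁×r₂ = (-0.11499,-0.30298,+0.94604); SVD([r₁ r₂ r₃]) → R = UVᵀ:
  R  [+0.95350 +0.27858 -0.11499]
  R  [-0.30075 +0.90430 -0.30298]
  R  [+0.01958 +0.32347 +0.94604]
t = (-0.06235, -0.07504, +0.76242) m
tr R = 2.803837; θ = arccos((tr R − 1)/2) = 0.446605 rad = 25.589°
axis k = ((R−Rᵀ)₃₂, (R−Rᵀ)₁₃, (R−Rᵀ)₂₁) / (2 sinθ) = (+0.725213, -0.155789, -0.670669)
rvec = θ·k = (+0.323883, -0.069576, -0.299524)

rvec=(0.3239, -0.0696, -0.2995) tvec=(-0.0624, -0.0750, 0.7624)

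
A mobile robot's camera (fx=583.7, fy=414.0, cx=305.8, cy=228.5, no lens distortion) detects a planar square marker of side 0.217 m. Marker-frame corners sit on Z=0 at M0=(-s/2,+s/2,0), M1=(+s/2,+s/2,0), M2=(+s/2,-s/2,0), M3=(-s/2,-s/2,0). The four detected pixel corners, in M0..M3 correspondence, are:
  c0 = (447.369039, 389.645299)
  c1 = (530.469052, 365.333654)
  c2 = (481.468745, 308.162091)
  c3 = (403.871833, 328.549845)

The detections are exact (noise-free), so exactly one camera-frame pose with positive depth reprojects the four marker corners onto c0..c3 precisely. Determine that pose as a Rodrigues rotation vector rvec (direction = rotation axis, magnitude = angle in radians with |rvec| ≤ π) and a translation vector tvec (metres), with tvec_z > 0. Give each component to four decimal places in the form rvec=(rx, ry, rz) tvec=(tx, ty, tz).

rvec=(-0.6340, -0.1170, -0.3478) tvec=(0.3789, 0.3947, 1.3853)

Intrinsics K: fx=583.7, fy=414.0, cx=305.8, cy=228.5
Marker side s = 0.217 m; corners in marker frame (Z=0):
  M0 = (-0.1085, +0.1085, 0)
  M1 = (+0.1085, +0.1085, 0)
  M2 = (+0.1085, -0.1085, 0)
  M3 = (-0.1085, -0.1085, 0)
Detected image corners:
  c0 = (447.369039, 389.645299) px
  c1 = (530.469052, 365.333654) px
  c2 = (481.468745, 308.162091) px
  c3 = (403.871833, 328.549845) px
Planar DLT: solve 8×8 A·h = b for H (H[2,2]=1):
  H  [+441.06226 +25.25433 +465.44923]
  H  [-49.30463 +131.86586 +346.44164]
  H  [+0.15318 -0.40379 +1.00000]
B = K⁻¹H; ‖b₁‖=0.721854, ‖b₂‖=0.721854; λ = 2/(‖b₁‖+‖b₂‖) = 1.385322, sign → tz>0 ⇒ λ=+1.385322
r₁ = λ·B[:,0] = (+0.93562,-0.28210,+0.21220); r₂ = λ·B[:,1] = (+0.35300,+0.74999,-0.55938)
r₃ = r₁×r₂ = (-0.00134,+0.59828,+0.80129); SVD([r₁ r₂ r₃]) → R = UVᵀ:
  R  [+0.93562 +0.35300 -0.00134]
  R  [-0.28210 +0.74999 +0.59828]
  R  [+0.21220 -0.55938 +0.80129]
t = (+0.37890, +0.39466, +1.38532) m
tr R = 2.486901; θ = arccos((tr R − 1)/2) = 0.732581 rad = 41.974°
axis k = ((R−Rᵀ)₃₂, (R−Rᵀ)₁₃, (R−Rᵀ)₂₁) / (2 sinθ) = (-0.865487, -0.159647, -0.474811)
rvec = θ·k = (-0.634039, -0.116954, -0.347838)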